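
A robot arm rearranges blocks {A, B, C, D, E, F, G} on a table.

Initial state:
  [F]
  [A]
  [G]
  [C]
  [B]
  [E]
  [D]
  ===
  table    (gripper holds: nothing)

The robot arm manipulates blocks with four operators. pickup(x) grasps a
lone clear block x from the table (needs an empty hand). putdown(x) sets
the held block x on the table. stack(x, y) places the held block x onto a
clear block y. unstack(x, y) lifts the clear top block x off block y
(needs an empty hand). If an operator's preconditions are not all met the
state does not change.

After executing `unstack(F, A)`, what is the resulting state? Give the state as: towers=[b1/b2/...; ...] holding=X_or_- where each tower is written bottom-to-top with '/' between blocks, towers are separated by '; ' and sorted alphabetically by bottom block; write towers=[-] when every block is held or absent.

towers=[D/E/B/C/G/A] holding=F

before: towers=[D/E/B/C/G/A/F] holding=-
pre[unstack(F, A)]: on(F,A) ok, clear(F) ok, handempty ok
all met → apply unstack(F, A)
after:  towers=[D/E/B/C/G/A] holding=F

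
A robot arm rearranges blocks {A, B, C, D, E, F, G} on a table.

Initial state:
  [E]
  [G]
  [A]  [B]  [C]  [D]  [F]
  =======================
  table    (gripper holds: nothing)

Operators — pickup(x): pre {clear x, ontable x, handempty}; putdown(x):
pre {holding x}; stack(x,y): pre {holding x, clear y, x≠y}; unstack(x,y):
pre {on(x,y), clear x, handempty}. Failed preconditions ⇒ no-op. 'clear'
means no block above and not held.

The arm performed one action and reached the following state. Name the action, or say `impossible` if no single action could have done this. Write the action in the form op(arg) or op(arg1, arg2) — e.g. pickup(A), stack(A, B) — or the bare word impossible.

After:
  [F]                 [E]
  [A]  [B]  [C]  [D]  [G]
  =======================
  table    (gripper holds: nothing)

target: towers=[A/F; B; C; D; G/E] holding=-
         pickup(B) → towers=[A/G/E; C; D; F] holding=B
         pickup(F) → towers=[A/G/E; B; C; D] holding=F
         pickup(D) → towers=[A/G/E; B; C; F] holding=D
     unstack(E, G) → towers=[A/G; B; C; D; F] holding=E
         pickup(C) → towers=[A/G/E; B; D; F] holding=C
none of the 5 applicable actions match → impossible

impossible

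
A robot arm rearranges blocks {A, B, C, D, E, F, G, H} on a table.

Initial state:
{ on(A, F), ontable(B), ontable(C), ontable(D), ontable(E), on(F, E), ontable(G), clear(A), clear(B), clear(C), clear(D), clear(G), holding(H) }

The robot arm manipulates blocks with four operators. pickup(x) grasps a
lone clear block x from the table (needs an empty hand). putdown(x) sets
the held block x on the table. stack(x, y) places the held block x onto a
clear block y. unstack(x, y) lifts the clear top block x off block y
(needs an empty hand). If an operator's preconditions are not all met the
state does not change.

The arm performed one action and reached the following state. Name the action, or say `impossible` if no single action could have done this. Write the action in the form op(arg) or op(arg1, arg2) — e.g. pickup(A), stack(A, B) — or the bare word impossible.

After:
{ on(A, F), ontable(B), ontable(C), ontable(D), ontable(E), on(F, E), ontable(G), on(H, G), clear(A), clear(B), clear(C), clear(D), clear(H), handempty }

target: towers=[B; C; D; E/F/A; G/H] holding=-
        putdown(H) → towers=[B; C; D; E/F/A; G; H] holding=-
       stack(H, G) → towers=[B; C; D; E/F/A; G/H] holding=-  ← match
       stack(H, A) → towers=[B; C; D; E/F/A/H; G] holding=-
       stack(H, B) → towers=[B/H; C; D; E/F/A; G] holding=-
       stack(H, D) → towers=[B; C; D/H; E/F/A; G] holding=-
       stack(H, C) → towers=[B; C/H; D; E/F/A; G] holding=-

stack(H, G)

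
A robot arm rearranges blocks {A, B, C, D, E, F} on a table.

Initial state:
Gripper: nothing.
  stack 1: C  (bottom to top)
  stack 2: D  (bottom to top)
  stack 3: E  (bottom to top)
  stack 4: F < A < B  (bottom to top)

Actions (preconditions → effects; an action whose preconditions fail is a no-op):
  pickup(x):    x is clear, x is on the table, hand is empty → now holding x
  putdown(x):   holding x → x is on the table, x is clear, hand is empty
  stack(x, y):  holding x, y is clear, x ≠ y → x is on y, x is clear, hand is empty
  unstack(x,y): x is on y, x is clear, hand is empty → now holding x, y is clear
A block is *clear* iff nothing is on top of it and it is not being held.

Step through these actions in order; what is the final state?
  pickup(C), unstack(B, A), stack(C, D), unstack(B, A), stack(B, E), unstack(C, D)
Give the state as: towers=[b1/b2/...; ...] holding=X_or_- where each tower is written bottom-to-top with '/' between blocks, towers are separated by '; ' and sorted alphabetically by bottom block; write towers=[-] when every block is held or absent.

towers=[D; E/B; F/A] holding=C

step 1 (pickup(C)): towers=[D; E; F/A/B] holding=C
step 2 (unstack(B, A)) [no-op]: towers=[D; E; F/A/B] holding=C
step 3 (stack(C, D)): towers=[D/C; E; F/A/B] holding=-
step 4 (unstack(B, A)): towers=[D/C; E; F/A] holding=B
step 5 (stack(B, E)): towers=[D/C; E/B; F/A] holding=-
step 6 (unstack(C, D)): towers=[D; E/B; F/A] holding=C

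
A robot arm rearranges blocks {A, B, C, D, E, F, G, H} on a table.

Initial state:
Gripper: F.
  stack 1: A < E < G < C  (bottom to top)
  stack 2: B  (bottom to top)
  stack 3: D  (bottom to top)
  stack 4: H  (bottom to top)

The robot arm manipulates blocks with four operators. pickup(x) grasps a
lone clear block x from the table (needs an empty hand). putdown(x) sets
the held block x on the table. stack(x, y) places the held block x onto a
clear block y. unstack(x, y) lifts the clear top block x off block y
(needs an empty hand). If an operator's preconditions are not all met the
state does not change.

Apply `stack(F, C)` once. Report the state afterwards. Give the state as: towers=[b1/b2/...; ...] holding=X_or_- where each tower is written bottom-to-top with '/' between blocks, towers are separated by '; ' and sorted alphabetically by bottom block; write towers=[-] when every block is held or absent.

towers=[A/E/G/C/F; B; D; H] holding=-

before: towers=[A/E/G/C; B; D; H] holding=F
pre[stack(F, C)]: holding(F) ok, clear(C) ok, F≠C ok
all met → apply stack(F, C)
after:  towers=[A/E/G/C/F; B; D; H] holding=-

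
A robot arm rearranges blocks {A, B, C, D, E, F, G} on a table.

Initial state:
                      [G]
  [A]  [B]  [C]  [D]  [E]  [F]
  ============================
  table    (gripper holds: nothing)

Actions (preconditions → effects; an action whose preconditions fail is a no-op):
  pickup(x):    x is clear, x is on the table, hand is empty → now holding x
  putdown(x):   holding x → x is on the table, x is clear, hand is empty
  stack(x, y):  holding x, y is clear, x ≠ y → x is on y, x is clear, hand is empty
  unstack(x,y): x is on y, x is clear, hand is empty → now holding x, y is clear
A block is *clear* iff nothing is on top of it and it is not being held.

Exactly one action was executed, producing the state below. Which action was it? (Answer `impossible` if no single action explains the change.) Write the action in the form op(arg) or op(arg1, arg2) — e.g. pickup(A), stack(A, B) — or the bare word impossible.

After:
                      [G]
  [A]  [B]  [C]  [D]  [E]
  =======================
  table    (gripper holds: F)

target: towers=[A; B; C; D; E/G] holding=F
         pickup(B) → towers=[A; C; D; E/G; F] holding=B
         pickup(F) → towers=[A; B; C; D; E/G] holding=F  ← match
     unstack(G, E) → towers=[A; B; C; D; E; F] holding=G
         pickup(D) → towers=[A; B; C; E/G; F] holding=D
         pickup(A) → towers=[B; C; D; E/G; F] holding=A
         pickup(C) → towers=[A; B; D; E/G; F] holding=C

pickup(F)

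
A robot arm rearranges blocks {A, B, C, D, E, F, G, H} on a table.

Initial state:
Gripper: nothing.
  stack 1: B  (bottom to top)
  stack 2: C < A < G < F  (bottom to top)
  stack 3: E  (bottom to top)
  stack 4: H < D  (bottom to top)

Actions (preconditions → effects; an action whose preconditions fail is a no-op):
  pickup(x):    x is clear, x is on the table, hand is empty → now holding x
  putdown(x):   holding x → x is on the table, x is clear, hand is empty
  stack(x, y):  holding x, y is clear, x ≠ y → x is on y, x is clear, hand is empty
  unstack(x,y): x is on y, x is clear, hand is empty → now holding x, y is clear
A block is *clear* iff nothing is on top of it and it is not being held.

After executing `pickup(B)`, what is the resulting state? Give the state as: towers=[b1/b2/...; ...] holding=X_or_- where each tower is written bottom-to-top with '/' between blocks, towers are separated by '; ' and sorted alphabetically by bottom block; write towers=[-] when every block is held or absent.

before: towers=[B; C/A/G/F; E; H/D] holding=-
pre[pickup(B)]: clear(B) ok, ontable(B) ok, handempty ok
all met → apply pickup(B)
after:  towers=[C/A/G/F; E; H/D] holding=B

towers=[C/A/G/F; E; H/D] holding=B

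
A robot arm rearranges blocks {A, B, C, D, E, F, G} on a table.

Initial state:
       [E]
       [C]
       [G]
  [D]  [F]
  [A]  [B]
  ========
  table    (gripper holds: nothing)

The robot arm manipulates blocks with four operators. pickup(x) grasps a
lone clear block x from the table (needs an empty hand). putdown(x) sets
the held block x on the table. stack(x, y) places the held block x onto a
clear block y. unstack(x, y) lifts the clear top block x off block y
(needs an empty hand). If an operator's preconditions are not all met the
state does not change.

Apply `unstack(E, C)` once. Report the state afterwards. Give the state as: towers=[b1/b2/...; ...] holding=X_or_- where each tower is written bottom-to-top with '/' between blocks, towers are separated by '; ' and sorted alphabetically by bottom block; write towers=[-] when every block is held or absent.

towers=[A/D; B/F/G/C] holding=E

before: towers=[A/D; B/F/G/C/E] holding=-
pre[unstack(E, C)]: on(E,C) ok, clear(E) ok, handempty ok
all met → apply unstack(E, C)
after:  towers=[A/D; B/F/G/C] holding=E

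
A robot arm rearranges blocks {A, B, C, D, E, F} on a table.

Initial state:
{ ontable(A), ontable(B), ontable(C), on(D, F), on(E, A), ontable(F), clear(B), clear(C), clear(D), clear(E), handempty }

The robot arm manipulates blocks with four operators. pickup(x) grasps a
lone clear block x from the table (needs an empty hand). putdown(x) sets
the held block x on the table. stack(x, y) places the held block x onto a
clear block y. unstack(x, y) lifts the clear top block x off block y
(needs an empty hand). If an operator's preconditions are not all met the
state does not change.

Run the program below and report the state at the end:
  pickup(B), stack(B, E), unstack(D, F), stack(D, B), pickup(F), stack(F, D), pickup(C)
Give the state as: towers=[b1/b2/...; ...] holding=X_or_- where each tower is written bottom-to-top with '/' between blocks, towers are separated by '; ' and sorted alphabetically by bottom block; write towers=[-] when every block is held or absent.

step 1 (pickup(B)): towers=[A/E; C; F/D] holding=B
step 2 (stack(B, E)): towers=[A/E/B; C; F/D] holding=-
step 3 (unstack(D, F)): towers=[A/E/B; C; F] holding=D
step 4 (stack(D, B)): towers=[A/E/B/D; C; F] holding=-
step 5 (pickup(F)): towers=[A/E/B/D; C] holding=F
step 6 (stack(F, D)): towers=[A/E/B/D/F; C] holding=-
step 7 (pickup(C)): towers=[A/E/B/D/F] holding=C

towers=[A/E/B/D/F] holding=C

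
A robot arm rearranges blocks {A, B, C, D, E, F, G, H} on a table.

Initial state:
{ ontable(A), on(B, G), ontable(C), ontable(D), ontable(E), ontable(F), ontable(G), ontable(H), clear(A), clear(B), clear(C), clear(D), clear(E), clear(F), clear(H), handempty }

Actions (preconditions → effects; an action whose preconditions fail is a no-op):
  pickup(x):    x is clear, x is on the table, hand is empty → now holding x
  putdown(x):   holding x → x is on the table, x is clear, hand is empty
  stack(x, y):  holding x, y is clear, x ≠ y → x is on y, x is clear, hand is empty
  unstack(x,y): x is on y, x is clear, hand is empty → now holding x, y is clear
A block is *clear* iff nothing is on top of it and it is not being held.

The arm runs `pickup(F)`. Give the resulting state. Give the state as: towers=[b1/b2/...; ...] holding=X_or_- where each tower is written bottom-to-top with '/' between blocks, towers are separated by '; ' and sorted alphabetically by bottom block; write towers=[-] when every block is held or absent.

towers=[A; C; D; E; G/B; H] holding=F

before: towers=[A; C; D; E; F; G/B; H] holding=-
pre[pickup(F)]: clear(F) yes, ontable(F) yes, handempty yes
all met → apply pickup(F)
after:  towers=[A; C; D; E; G/B; H] holding=F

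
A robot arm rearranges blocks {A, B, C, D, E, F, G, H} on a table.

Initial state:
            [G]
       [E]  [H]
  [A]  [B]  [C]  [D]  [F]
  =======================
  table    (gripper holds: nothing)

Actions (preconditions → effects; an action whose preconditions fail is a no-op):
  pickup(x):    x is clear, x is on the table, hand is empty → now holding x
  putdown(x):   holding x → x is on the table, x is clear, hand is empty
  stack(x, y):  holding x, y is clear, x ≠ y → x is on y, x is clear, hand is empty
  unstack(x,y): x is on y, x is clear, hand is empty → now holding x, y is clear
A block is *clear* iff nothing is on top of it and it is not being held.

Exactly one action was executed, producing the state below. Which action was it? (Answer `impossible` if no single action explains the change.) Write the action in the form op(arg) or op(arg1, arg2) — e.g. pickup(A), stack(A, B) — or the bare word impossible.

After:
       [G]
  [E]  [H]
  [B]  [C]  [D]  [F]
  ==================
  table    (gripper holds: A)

pickup(A)

target: towers=[B/E; C/H/G; D; F] holding=A
     unstack(G, H) → towers=[A; B/E; C/H; D; F] holding=G
         pickup(A) → towers=[B/E; C/H/G; D; F] holding=A  ← match
     unstack(E, B) → towers=[A; B; C/H/G; D; F] holding=E
         pickup(F) → towers=[A; B/E; C/H/G; D] holding=F
         pickup(D) → towers=[A; B/E; C/H/G; F] holding=D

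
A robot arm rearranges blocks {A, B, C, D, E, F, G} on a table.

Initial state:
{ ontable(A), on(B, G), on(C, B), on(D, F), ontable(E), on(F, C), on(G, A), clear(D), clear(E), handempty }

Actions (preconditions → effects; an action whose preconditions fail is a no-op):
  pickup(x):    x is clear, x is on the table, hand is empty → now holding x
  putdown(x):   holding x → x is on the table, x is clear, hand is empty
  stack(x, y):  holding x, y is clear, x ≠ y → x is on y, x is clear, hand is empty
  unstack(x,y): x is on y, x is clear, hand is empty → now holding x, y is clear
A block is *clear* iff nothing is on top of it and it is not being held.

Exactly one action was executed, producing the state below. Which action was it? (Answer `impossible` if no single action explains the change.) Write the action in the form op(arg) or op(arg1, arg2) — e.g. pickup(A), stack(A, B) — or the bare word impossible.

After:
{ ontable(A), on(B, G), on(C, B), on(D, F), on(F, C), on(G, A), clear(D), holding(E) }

target: towers=[A/G/B/C/F/D] holding=E
     unstack(D, F) → towers=[A/G/B/C/F; E] holding=D
         pickup(E) → towers=[A/G/B/C/F/D] holding=E  ← match

pickup(E)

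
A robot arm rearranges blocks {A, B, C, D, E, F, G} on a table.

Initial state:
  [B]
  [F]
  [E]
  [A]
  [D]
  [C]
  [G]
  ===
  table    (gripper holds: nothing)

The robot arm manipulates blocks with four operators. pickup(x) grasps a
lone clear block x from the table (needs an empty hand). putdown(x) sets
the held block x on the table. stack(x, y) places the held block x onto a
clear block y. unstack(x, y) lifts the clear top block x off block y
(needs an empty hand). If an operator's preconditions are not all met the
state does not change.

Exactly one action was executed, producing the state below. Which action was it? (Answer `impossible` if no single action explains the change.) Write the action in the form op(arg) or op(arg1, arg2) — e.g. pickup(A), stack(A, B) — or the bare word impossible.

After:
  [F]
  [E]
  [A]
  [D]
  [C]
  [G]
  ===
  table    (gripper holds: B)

target: towers=[G/C/D/A/E/F] holding=B
     unstack(B, F) → towers=[G/C/D/A/E/F] holding=B  ← match

unstack(B, F)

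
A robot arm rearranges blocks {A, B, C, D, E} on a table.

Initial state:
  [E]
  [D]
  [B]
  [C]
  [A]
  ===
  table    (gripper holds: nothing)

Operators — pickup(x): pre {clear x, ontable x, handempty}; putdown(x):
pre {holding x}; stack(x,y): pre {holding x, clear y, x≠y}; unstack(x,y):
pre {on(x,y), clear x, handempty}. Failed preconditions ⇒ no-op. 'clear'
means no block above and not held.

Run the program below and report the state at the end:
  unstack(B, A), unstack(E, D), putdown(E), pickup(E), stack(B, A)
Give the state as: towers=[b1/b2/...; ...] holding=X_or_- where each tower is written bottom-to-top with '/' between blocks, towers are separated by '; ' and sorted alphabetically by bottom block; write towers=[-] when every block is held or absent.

step 1 (unstack(B, A)) [no-op]: towers=[A/C/B/D/E] holding=-
step 2 (unstack(E, D)): towers=[A/C/B/D] holding=E
step 3 (putdown(E)): towers=[A/C/B/D; E] holding=-
step 4 (pickup(E)): towers=[A/C/B/D] holding=E
step 5 (stack(B, A)) [no-op]: towers=[A/C/B/D] holding=E

towers=[A/C/B/D] holding=E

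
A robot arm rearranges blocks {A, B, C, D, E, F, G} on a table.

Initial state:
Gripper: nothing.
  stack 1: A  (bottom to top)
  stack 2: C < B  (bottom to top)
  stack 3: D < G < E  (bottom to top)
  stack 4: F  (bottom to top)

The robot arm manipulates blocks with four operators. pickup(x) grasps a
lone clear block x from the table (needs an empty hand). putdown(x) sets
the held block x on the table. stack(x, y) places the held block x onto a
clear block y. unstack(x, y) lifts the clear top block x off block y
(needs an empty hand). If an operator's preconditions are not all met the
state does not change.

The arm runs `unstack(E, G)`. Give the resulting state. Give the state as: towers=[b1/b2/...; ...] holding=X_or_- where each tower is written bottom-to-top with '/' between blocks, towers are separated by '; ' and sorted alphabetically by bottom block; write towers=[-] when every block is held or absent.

towers=[A; C/B; D/G; F] holding=E

before: towers=[A; C/B; D/G/E; F] holding=-
pre[unstack(E, G)]: on(E,G) ✓, clear(E) ✓, handempty ✓
all met → apply unstack(E, G)
after:  towers=[A; C/B; D/G; F] holding=E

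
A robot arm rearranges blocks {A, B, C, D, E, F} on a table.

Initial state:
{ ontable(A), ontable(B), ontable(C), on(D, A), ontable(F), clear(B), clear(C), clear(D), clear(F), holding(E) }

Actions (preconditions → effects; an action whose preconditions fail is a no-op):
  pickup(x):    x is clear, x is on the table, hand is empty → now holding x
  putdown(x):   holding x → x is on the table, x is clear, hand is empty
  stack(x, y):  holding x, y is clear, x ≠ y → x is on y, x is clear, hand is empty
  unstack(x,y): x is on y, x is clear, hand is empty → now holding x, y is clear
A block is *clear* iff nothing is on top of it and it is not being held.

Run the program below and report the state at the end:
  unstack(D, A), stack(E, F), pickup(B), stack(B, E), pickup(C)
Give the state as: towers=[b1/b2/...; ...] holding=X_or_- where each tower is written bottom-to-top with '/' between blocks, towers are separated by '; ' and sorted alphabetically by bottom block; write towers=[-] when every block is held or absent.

step 1 (unstack(D, A)) [no-op]: towers=[A/D; B; C; F] holding=E
step 2 (stack(E, F)): towers=[A/D; B; C; F/E] holding=-
step 3 (pickup(B)): towers=[A/D; C; F/E] holding=B
step 4 (stack(B, E)): towers=[A/D; C; F/E/B] holding=-
step 5 (pickup(C)): towers=[A/D; F/E/B] holding=C

towers=[A/D; F/E/B] holding=C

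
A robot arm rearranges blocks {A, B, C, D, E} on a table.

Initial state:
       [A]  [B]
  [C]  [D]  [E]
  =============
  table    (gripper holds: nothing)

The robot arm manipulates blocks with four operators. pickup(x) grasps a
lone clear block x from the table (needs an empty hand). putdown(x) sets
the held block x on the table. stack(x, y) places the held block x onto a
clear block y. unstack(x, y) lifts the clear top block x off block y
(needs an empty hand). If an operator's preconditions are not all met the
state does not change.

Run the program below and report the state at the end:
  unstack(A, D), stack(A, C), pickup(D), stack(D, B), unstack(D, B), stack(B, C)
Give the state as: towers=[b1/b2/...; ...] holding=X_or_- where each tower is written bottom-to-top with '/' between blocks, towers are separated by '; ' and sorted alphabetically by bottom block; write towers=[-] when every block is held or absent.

step 1 (unstack(A, D)): towers=[C; D; E/B] holding=A
step 2 (stack(A, C)): towers=[C/A; D; E/B] holding=-
step 3 (pickup(D)): towers=[C/A; E/B] holding=D
step 4 (stack(D, B)): towers=[C/A; E/B/D] holding=-
step 5 (unstack(D, B)): towers=[C/A; E/B] holding=D
step 6 (stack(B, C)) [no-op]: towers=[C/A; E/B] holding=D

towers=[C/A; E/B] holding=D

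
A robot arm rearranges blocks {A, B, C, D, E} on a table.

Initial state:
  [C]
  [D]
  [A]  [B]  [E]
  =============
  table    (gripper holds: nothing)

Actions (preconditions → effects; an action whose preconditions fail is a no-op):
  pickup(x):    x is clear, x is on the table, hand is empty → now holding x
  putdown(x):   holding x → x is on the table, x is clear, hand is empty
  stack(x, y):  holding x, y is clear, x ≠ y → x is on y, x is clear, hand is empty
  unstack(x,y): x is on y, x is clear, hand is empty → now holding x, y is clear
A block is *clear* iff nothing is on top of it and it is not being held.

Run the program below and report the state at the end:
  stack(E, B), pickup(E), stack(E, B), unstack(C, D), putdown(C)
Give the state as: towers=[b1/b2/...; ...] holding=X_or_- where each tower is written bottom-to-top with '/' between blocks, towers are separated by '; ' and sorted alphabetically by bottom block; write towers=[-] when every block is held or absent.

step 1 (stack(E, B)) [no-op]: towers=[A/D/C; B; E] holding=-
step 2 (pickup(E)): towers=[A/D/C; B] holding=E
step 3 (stack(E, B)): towers=[A/D/C; B/E] holding=-
step 4 (unstack(C, D)): towers=[A/D; B/E] holding=C
step 5 (putdown(C)): towers=[A/D; B/E; C] holding=-

towers=[A/D; B/E; C] holding=-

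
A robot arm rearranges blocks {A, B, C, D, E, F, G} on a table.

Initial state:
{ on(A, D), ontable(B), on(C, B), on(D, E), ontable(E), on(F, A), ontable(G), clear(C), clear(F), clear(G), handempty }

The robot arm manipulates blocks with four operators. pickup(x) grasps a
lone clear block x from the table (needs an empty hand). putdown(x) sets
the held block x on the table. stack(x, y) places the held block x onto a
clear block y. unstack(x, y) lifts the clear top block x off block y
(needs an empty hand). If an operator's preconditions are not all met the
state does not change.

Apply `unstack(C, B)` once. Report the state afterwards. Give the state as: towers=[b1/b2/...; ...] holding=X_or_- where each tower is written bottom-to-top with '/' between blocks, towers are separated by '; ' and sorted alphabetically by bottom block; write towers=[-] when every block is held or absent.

towers=[B; E/D/A/F; G] holding=C

before: towers=[B/C; E/D/A/F; G] holding=-
pre[unstack(C, B)]: on(C,B) yes, clear(C) yes, handempty yes
all met → apply unstack(C, B)
after:  towers=[B; E/D/A/F; G] holding=C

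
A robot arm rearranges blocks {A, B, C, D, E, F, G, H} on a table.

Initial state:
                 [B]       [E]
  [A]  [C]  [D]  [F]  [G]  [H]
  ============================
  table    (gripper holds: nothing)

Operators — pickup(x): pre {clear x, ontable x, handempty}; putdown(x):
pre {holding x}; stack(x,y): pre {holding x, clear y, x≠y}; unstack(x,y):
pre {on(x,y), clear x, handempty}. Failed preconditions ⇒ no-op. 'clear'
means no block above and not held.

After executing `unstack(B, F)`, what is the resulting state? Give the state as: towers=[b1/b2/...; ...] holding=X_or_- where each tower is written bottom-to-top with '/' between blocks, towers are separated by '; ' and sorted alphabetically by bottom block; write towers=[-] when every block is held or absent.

before: towers=[A; C; D; F/B; G; H/E] holding=-
pre[unstack(B, F)]: on(B,F) yes, clear(B) yes, handempty yes
all met → apply unstack(B, F)
after:  towers=[A; C; D; F; G; H/E] holding=B

towers=[A; C; D; F; G; H/E] holding=B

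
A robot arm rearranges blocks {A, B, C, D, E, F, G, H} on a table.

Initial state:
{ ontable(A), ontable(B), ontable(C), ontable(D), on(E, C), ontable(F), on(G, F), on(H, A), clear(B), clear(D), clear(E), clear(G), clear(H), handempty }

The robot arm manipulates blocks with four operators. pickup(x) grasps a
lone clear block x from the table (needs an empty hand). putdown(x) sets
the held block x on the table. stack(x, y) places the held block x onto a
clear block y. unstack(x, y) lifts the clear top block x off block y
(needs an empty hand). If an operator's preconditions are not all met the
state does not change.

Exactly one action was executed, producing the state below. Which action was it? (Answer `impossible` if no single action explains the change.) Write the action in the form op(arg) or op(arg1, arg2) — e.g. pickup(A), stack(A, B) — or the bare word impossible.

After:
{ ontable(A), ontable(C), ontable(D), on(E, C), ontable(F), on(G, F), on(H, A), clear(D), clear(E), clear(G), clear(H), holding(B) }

pickup(B)

target: towers=[A/H; C/E; D; F/G] holding=B
     unstack(G, F) → towers=[A/H; B; C/E; D; F] holding=G
     unstack(E, C) → towers=[A/H; B; C; D; F/G] holding=E
     unstack(H, A) → towers=[A; B; C/E; D; F/G] holding=H
         pickup(B) → towers=[A/H; C/E; D; F/G] holding=B  ← match
         pickup(D) → towers=[A/H; B; C/E; F/G] holding=D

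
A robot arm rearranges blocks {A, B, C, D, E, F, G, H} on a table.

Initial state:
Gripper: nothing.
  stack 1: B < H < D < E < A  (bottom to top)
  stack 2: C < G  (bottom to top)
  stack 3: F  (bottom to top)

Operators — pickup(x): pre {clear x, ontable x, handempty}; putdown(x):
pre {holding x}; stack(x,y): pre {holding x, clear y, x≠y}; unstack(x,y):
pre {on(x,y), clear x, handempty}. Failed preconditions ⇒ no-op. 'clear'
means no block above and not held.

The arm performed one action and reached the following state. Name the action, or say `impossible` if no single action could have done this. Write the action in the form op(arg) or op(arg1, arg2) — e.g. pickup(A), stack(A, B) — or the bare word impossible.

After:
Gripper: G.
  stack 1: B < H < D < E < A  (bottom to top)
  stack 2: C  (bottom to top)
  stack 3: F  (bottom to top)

unstack(G, C)

target: towers=[B/H/D/E/A; C; F] holding=G
     unstack(G, C) → towers=[B/H/D/E/A; C; F] holding=G  ← match
     unstack(A, E) → towers=[B/H/D/E; C/G; F] holding=A
         pickup(F) → towers=[B/H/D/E/A; C/G] holding=F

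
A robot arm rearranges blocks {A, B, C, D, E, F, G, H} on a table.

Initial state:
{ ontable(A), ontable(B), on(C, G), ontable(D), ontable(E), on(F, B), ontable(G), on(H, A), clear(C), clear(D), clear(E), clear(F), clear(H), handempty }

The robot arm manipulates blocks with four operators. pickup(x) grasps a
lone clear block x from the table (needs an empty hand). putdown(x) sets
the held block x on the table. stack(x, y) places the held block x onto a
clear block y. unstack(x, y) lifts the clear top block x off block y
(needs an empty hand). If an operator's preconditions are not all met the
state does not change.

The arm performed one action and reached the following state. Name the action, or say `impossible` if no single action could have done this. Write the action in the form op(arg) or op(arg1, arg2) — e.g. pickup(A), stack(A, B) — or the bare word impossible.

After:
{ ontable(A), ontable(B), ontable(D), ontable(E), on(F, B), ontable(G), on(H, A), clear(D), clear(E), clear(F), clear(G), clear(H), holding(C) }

unstack(C, G)

target: towers=[A/H; B/F; D; E; G] holding=C
         pickup(E) → towers=[A/H; B/F; D; G/C] holding=E
     unstack(H, A) → towers=[A; B/F; D; E; G/C] holding=H
     unstack(F, B) → towers=[A/H; B; D; E; G/C] holding=F
         pickup(D) → towers=[A/H; B/F; E; G/C] holding=D
     unstack(C, G) → towers=[A/H; B/F; D; E; G] holding=C  ← match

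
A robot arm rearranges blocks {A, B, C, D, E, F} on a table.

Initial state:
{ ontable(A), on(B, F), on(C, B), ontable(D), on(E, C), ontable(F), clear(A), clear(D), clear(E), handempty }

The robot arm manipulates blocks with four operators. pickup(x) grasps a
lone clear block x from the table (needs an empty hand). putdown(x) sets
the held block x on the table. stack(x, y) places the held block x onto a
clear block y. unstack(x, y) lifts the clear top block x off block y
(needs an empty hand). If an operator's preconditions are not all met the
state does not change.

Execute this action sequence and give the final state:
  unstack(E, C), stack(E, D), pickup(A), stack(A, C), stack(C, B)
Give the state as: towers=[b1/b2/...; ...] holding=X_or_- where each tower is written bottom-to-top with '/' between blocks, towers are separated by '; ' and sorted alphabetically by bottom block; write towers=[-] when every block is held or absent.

towers=[D/E; F/B/C/A] holding=-

step 1 (unstack(E, C)): towers=[A; D; F/B/C] holding=E
step 2 (stack(E, D)): towers=[A; D/E; F/B/C] holding=-
step 3 (pickup(A)): towers=[D/E; F/B/C] holding=A
step 4 (stack(A, C)): towers=[D/E; F/B/C/A] holding=-
step 5 (stack(C, B)) [no-op]: towers=[D/E; F/B/C/A] holding=-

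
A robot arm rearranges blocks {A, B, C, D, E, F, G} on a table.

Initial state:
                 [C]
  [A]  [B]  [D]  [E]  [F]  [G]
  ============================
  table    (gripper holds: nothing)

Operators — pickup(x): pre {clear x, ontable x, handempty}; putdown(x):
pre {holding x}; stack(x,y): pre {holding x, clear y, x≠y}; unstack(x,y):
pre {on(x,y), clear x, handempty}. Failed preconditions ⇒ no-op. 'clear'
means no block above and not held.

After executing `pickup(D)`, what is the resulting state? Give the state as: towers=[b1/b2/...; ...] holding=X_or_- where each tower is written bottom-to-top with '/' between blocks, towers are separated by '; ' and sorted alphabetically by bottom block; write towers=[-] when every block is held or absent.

before: towers=[A; B; D; E/C; F; G] holding=-
pre[pickup(D)]: clear(D) ✓, ontable(D) ✓, handempty ✓
all met → apply pickup(D)
after:  towers=[A; B; E/C; F; G] holding=D

towers=[A; B; E/C; F; G] holding=D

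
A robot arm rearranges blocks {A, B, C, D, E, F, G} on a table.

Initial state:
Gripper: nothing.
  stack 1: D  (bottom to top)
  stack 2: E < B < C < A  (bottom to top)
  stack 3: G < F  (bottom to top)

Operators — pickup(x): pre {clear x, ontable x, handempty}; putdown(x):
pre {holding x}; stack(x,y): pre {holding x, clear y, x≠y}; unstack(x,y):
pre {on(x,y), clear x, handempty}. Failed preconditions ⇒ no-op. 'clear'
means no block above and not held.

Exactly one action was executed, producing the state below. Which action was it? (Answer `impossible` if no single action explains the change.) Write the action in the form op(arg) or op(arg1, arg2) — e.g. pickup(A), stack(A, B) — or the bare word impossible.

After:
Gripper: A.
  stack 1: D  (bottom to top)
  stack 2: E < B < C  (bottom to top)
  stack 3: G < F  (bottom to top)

unstack(A, C)

target: towers=[D; E/B/C; G/F] holding=A
     unstack(F, G) → towers=[D; E/B/C/A; G] holding=F
         pickup(D) → towers=[E/B/C/A; G/F] holding=D
     unstack(A, C) → towers=[D; E/B/C; G/F] holding=A  ← match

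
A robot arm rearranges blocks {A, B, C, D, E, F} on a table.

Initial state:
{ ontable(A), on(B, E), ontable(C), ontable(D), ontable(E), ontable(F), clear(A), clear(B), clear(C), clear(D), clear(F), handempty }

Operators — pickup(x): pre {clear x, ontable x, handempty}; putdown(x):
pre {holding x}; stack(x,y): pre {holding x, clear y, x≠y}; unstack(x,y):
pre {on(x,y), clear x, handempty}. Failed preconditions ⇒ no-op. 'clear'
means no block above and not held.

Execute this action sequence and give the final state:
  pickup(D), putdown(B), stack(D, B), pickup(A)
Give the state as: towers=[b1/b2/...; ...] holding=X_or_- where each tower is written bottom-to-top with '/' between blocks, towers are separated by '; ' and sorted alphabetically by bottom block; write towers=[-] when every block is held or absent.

step 1 (pickup(D)): towers=[A; C; E/B; F] holding=D
step 2 (putdown(B)) [no-op]: towers=[A; C; E/B; F] holding=D
step 3 (stack(D, B)): towers=[A; C; E/B/D; F] holding=-
step 4 (pickup(A)): towers=[C; E/B/D; F] holding=A

towers=[C; E/B/D; F] holding=A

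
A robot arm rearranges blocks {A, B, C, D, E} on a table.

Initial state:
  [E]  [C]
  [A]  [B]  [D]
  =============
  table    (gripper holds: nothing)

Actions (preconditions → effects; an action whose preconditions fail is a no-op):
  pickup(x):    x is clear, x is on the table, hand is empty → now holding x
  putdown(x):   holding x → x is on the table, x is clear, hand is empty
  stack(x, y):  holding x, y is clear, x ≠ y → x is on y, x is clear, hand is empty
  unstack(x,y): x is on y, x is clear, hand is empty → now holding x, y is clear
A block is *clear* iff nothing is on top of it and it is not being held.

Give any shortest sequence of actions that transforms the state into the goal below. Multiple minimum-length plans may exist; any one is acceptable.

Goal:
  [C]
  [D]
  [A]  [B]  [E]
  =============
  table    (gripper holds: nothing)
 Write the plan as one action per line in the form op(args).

step 1 (unstack(E, A)): towers=[A; B/C; D] holding=E
step 2 (putdown(E)): towers=[A; B/C; D; E] holding=-
step 3 (pickup(D)): towers=[A; B/C; E] holding=D
step 4 (stack(D, A)): towers=[A/D; B/C; E] holding=-
step 5 (unstack(C, B)): towers=[A/D; B; E] holding=C
step 6 (stack(C, D)): towers=[A/D/C; B; E] holding=-
goal check: towers=[A/D/C; B; E] holding=- — reached (length 6, optimal by BFS)

unstack(E, A)
putdown(E)
pickup(D)
stack(D, A)
unstack(C, B)
stack(C, D)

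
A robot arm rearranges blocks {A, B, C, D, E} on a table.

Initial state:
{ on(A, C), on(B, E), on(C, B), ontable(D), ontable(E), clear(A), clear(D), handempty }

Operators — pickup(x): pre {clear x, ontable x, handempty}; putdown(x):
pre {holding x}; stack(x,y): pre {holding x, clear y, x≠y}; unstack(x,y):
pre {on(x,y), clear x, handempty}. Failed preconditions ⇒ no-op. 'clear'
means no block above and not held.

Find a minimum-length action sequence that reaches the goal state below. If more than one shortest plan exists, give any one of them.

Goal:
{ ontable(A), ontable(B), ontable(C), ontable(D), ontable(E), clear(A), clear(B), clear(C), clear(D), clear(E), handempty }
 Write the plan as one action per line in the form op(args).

unstack(A, C)
putdown(A)
unstack(C, B)
putdown(C)
unstack(B, E)
putdown(B)

step 1 (unstack(A, C)): towers=[D; E/B/C] holding=A
step 2 (putdown(A)): towers=[A; D; E/B/C] holding=-
step 3 (unstack(C, B)): towers=[A; D; E/B] holding=C
step 4 (putdown(C)): towers=[A; C; D; E/B] holding=-
step 5 (unstack(B, E)): towers=[A; C; D; E] holding=B
step 6 (putdown(B)): towers=[A; B; C; D; E] holding=-
goal check: towers=[A; B; C; D; E] holding=- — reached (length 6, optimal by BFS)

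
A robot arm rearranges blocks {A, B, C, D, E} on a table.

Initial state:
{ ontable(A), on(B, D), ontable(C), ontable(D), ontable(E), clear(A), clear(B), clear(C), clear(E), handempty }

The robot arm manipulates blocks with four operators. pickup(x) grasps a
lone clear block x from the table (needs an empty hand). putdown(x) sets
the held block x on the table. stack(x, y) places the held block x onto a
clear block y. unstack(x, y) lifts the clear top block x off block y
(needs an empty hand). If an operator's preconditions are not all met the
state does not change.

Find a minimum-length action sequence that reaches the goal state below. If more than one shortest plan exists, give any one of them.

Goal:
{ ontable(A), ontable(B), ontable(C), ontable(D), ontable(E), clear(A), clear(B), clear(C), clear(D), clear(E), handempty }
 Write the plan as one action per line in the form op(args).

step 1 (unstack(B, D)): towers=[A; C; D; E] holding=B
step 2 (putdown(B)): towers=[A; B; C; D; E] holding=-
goal check: towers=[A; B; C; D; E] holding=- — reached (length 2, optimal by BFS)

unstack(B, D)
putdown(B)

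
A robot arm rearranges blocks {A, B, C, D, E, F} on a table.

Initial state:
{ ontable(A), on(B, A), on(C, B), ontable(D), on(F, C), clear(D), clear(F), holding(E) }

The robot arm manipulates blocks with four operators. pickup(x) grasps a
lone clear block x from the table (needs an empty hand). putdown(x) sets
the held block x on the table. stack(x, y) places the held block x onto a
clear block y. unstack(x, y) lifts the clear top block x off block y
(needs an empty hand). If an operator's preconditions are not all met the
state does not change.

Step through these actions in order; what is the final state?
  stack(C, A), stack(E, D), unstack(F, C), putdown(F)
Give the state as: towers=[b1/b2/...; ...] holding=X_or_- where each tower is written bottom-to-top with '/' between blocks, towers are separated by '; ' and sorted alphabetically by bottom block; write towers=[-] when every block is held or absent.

step 1 (stack(C, A)) [no-op]: towers=[A/B/C/F; D] holding=E
step 2 (stack(E, D)): towers=[A/B/C/F; D/E] holding=-
step 3 (unstack(F, C)): towers=[A/B/C; D/E] holding=F
step 4 (putdown(F)): towers=[A/B/C; D/E; F] holding=-

towers=[A/B/C; D/E; F] holding=-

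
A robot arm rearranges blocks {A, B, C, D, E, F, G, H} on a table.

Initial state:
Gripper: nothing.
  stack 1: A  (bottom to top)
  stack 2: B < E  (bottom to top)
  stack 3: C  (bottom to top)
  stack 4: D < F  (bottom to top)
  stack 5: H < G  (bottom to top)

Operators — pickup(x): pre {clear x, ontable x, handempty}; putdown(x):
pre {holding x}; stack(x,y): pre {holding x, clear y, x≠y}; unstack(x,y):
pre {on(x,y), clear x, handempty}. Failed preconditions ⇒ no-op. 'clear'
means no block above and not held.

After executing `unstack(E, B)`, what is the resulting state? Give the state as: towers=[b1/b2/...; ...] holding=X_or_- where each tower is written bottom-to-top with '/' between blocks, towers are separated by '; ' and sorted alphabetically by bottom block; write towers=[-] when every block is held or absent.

towers=[A; B; C; D/F; H/G] holding=E

before: towers=[A; B/E; C; D/F; H/G] holding=-
pre[unstack(E, B)]: on(E,B) ✓, clear(E) ✓, handempty ✓
all met → apply unstack(E, B)
after:  towers=[A; B; C; D/F; H/G] holding=E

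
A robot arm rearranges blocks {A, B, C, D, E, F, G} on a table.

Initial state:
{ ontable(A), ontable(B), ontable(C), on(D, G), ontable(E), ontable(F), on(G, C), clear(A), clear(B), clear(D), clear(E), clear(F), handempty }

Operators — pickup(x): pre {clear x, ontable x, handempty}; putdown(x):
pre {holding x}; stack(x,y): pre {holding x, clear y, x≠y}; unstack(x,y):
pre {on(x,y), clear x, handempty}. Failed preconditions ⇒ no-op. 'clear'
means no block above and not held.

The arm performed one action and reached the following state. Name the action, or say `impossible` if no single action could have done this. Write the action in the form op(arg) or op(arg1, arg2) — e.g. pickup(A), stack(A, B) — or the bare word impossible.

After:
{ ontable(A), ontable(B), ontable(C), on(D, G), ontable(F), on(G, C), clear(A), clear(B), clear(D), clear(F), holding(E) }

pickup(E)

target: towers=[A; B; C/G/D; F] holding=E
         pickup(B) → towers=[A; C/G/D; E; F] holding=B
         pickup(F) → towers=[A; B; C/G/D; E] holding=F
     unstack(D, G) → towers=[A; B; C/G; E; F] holding=D
         pickup(A) → towers=[B; C/G/D; E; F] holding=A
         pickup(E) → towers=[A; B; C/G/D; F] holding=E  ← match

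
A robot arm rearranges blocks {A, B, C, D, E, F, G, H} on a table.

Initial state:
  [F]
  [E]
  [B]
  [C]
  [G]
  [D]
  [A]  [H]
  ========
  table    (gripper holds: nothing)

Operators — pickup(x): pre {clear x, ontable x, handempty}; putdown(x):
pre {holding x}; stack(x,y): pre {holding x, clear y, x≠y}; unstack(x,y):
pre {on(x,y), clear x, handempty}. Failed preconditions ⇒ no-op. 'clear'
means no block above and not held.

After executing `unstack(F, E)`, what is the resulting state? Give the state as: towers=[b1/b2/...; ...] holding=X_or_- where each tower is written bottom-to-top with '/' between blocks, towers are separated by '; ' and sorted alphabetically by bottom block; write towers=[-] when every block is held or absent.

towers=[A/D/G/C/B/E; H] holding=F

before: towers=[A/D/G/C/B/E/F; H] holding=-
pre[unstack(F, E)]: on(F,E) ✓, clear(F) ✓, handempty ✓
all met → apply unstack(F, E)
after:  towers=[A/D/G/C/B/E; H] holding=F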